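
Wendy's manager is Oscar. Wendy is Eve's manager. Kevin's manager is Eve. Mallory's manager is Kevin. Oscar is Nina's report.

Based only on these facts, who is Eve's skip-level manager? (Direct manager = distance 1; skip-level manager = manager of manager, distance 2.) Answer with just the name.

Reconstructing the manager chain from the given facts:
  Nina -> Oscar -> Wendy -> Eve -> Kevin -> Mallory
(each arrow means 'manager of the next')
Positions in the chain (0 = top):
  position of Nina: 0
  position of Oscar: 1
  position of Wendy: 2
  position of Eve: 3
  position of Kevin: 4
  position of Mallory: 5

Eve is at position 3; the skip-level manager is 2 steps up the chain, i.e. position 1: Oscar.

Answer: Oscar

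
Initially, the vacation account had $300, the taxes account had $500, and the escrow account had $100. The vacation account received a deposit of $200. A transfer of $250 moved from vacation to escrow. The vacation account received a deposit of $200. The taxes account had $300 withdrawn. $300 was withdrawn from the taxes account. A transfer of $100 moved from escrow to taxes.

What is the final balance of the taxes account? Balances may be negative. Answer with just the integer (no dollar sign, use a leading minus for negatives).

Tracking account balances step by step:
Start: vacation=300, taxes=500, escrow=100
Event 1 (deposit 200 to vacation): vacation: 300 + 200 = 500. Balances: vacation=500, taxes=500, escrow=100
Event 2 (transfer 250 vacation -> escrow): vacation: 500 - 250 = 250, escrow: 100 + 250 = 350. Balances: vacation=250, taxes=500, escrow=350
Event 3 (deposit 200 to vacation): vacation: 250 + 200 = 450. Balances: vacation=450, taxes=500, escrow=350
Event 4 (withdraw 300 from taxes): taxes: 500 - 300 = 200. Balances: vacation=450, taxes=200, escrow=350
Event 5 (withdraw 300 from taxes): taxes: 200 - 300 = -100. Balances: vacation=450, taxes=-100, escrow=350
Event 6 (transfer 100 escrow -> taxes): escrow: 350 - 100 = 250, taxes: -100 + 100 = 0. Balances: vacation=450, taxes=0, escrow=250

Final balance of taxes: 0

Answer: 0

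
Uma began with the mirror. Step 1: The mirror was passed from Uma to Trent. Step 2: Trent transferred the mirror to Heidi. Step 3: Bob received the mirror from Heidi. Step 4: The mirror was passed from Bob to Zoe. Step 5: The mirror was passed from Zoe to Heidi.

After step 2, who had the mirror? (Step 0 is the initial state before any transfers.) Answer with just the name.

Tracking the mirror holder through step 2:
After step 0 (start): Uma
After step 1: Trent
After step 2: Heidi

At step 2, the holder is Heidi.

Answer: Heidi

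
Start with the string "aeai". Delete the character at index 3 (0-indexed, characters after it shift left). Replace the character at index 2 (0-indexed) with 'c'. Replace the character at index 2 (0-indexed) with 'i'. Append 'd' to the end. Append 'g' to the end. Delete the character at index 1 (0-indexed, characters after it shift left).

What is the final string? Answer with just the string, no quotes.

Applying each edit step by step:
Start: "aeai"
Op 1 (delete idx 3 = 'i'): "aeai" -> "aea"
Op 2 (replace idx 2: 'a' -> 'c'): "aea" -> "aec"
Op 3 (replace idx 2: 'c' -> 'i'): "aec" -> "aei"
Op 4 (append 'd'): "aei" -> "aeid"
Op 5 (append 'g'): "aeid" -> "aeidg"
Op 6 (delete idx 1 = 'e'): "aeidg" -> "aidg"

Answer: aidg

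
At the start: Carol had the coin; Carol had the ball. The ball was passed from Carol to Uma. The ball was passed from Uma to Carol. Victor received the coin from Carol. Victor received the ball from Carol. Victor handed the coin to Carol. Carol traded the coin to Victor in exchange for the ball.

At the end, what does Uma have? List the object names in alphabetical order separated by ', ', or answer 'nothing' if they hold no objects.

Answer: nothing

Derivation:
Tracking all object holders:
Start: coin:Carol, ball:Carol
Event 1 (give ball: Carol -> Uma). State: coin:Carol, ball:Uma
Event 2 (give ball: Uma -> Carol). State: coin:Carol, ball:Carol
Event 3 (give coin: Carol -> Victor). State: coin:Victor, ball:Carol
Event 4 (give ball: Carol -> Victor). State: coin:Victor, ball:Victor
Event 5 (give coin: Victor -> Carol). State: coin:Carol, ball:Victor
Event 6 (swap coin<->ball: now coin:Victor, ball:Carol). State: coin:Victor, ball:Carol

Final state: coin:Victor, ball:Carol
Uma holds: (nothing).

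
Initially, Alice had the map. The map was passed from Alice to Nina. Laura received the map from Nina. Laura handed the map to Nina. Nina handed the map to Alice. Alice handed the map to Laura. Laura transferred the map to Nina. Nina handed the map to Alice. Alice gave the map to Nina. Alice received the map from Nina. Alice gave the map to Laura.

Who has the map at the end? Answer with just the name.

Answer: Laura

Derivation:
Tracking the map through each event:
Start: Alice has the map.
After event 1: Nina has the map.
After event 2: Laura has the map.
After event 3: Nina has the map.
After event 4: Alice has the map.
After event 5: Laura has the map.
After event 6: Nina has the map.
After event 7: Alice has the map.
After event 8: Nina has the map.
After event 9: Alice has the map.
After event 10: Laura has the map.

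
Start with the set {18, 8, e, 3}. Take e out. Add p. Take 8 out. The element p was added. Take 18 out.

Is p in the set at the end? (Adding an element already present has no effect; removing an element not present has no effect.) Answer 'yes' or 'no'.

Tracking the set through each operation:
Start: {18, 3, 8, e}
Event 1 (remove e): removed. Set: {18, 3, 8}
Event 2 (add p): added. Set: {18, 3, 8, p}
Event 3 (remove 8): removed. Set: {18, 3, p}
Event 4 (add p): already present, no change. Set: {18, 3, p}
Event 5 (remove 18): removed. Set: {3, p}

Final set: {3, p} (size 2)
p is in the final set.

Answer: yes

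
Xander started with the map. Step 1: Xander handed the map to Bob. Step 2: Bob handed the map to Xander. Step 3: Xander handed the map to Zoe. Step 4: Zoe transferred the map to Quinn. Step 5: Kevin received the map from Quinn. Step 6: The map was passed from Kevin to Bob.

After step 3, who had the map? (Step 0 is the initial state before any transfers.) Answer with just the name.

Tracking the map holder through step 3:
After step 0 (start): Xander
After step 1: Bob
After step 2: Xander
After step 3: Zoe

At step 3, the holder is Zoe.

Answer: Zoe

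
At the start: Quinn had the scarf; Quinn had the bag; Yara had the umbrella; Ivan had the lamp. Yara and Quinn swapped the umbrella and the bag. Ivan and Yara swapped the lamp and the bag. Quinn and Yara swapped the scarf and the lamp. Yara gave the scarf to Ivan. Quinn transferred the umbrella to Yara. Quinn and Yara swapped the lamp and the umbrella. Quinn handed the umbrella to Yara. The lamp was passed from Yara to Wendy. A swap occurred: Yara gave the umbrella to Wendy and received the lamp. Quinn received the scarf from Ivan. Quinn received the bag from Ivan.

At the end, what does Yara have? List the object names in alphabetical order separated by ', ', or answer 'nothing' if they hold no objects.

Answer: lamp

Derivation:
Tracking all object holders:
Start: scarf:Quinn, bag:Quinn, umbrella:Yara, lamp:Ivan
Event 1 (swap umbrella<->bag: now umbrella:Quinn, bag:Yara). State: scarf:Quinn, bag:Yara, umbrella:Quinn, lamp:Ivan
Event 2 (swap lamp<->bag: now lamp:Yara, bag:Ivan). State: scarf:Quinn, bag:Ivan, umbrella:Quinn, lamp:Yara
Event 3 (swap scarf<->lamp: now scarf:Yara, lamp:Quinn). State: scarf:Yara, bag:Ivan, umbrella:Quinn, lamp:Quinn
Event 4 (give scarf: Yara -> Ivan). State: scarf:Ivan, bag:Ivan, umbrella:Quinn, lamp:Quinn
Event 5 (give umbrella: Quinn -> Yara). State: scarf:Ivan, bag:Ivan, umbrella:Yara, lamp:Quinn
Event 6 (swap lamp<->umbrella: now lamp:Yara, umbrella:Quinn). State: scarf:Ivan, bag:Ivan, umbrella:Quinn, lamp:Yara
Event 7 (give umbrella: Quinn -> Yara). State: scarf:Ivan, bag:Ivan, umbrella:Yara, lamp:Yara
Event 8 (give lamp: Yara -> Wendy). State: scarf:Ivan, bag:Ivan, umbrella:Yara, lamp:Wendy
Event 9 (swap umbrella<->lamp: now umbrella:Wendy, lamp:Yara). State: scarf:Ivan, bag:Ivan, umbrella:Wendy, lamp:Yara
Event 10 (give scarf: Ivan -> Quinn). State: scarf:Quinn, bag:Ivan, umbrella:Wendy, lamp:Yara
Event 11 (give bag: Ivan -> Quinn). State: scarf:Quinn, bag:Quinn, umbrella:Wendy, lamp:Yara

Final state: scarf:Quinn, bag:Quinn, umbrella:Wendy, lamp:Yara
Yara holds: lamp.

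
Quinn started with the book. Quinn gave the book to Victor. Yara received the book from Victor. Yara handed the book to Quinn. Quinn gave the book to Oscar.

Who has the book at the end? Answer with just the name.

Answer: Oscar

Derivation:
Tracking the book through each event:
Start: Quinn has the book.
After event 1: Victor has the book.
After event 2: Yara has the book.
After event 3: Quinn has the book.
After event 4: Oscar has the book.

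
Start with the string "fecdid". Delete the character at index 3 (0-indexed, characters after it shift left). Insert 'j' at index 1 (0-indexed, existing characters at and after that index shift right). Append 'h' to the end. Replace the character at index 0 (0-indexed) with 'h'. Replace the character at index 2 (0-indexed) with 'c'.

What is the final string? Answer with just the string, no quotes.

Applying each edit step by step:
Start: "fecdid"
Op 1 (delete idx 3 = 'd'): "fecdid" -> "fecid"
Op 2 (insert 'j' at idx 1): "fecid" -> "fjecid"
Op 3 (append 'h'): "fjecid" -> "fjecidh"
Op 4 (replace idx 0: 'f' -> 'h'): "fjecidh" -> "hjecidh"
Op 5 (replace idx 2: 'e' -> 'c'): "hjecidh" -> "hjccidh"

Answer: hjccidh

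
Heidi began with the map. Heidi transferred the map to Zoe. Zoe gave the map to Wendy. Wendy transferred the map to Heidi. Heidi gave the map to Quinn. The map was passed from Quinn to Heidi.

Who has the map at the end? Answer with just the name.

Answer: Heidi

Derivation:
Tracking the map through each event:
Start: Heidi has the map.
After event 1: Zoe has the map.
After event 2: Wendy has the map.
After event 3: Heidi has the map.
After event 4: Quinn has the map.
After event 5: Heidi has the map.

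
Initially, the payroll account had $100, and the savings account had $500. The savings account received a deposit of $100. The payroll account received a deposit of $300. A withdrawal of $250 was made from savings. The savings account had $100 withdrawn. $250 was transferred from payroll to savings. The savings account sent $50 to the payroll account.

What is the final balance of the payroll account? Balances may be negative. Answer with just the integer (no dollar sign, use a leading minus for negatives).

Answer: 200

Derivation:
Tracking account balances step by step:
Start: payroll=100, savings=500
Event 1 (deposit 100 to savings): savings: 500 + 100 = 600. Balances: payroll=100, savings=600
Event 2 (deposit 300 to payroll): payroll: 100 + 300 = 400. Balances: payroll=400, savings=600
Event 3 (withdraw 250 from savings): savings: 600 - 250 = 350. Balances: payroll=400, savings=350
Event 4 (withdraw 100 from savings): savings: 350 - 100 = 250. Balances: payroll=400, savings=250
Event 5 (transfer 250 payroll -> savings): payroll: 400 - 250 = 150, savings: 250 + 250 = 500. Balances: payroll=150, savings=500
Event 6 (transfer 50 savings -> payroll): savings: 500 - 50 = 450, payroll: 150 + 50 = 200. Balances: payroll=200, savings=450

Final balance of payroll: 200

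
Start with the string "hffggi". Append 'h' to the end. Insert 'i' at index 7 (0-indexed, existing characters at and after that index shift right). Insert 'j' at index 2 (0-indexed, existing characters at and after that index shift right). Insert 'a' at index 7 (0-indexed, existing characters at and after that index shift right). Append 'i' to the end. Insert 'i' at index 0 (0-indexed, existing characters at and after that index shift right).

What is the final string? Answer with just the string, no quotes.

Applying each edit step by step:
Start: "hffggi"
Op 1 (append 'h'): "hffggi" -> "hffggih"
Op 2 (insert 'i' at idx 7): "hffggih" -> "hffggihi"
Op 3 (insert 'j' at idx 2): "hffggihi" -> "hfjfggihi"
Op 4 (insert 'a' at idx 7): "hfjfggihi" -> "hfjfggiahi"
Op 5 (append 'i'): "hfjfggiahi" -> "hfjfggiahii"
Op 6 (insert 'i' at idx 0): "hfjfggiahii" -> "ihfjfggiahii"

Answer: ihfjfggiahii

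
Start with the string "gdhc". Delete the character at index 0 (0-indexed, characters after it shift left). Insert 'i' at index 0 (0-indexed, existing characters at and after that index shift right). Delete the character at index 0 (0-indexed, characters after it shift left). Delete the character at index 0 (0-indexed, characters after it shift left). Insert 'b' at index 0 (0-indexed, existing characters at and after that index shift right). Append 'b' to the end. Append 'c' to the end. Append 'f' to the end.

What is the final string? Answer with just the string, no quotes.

Answer: bhcbcf

Derivation:
Applying each edit step by step:
Start: "gdhc"
Op 1 (delete idx 0 = 'g'): "gdhc" -> "dhc"
Op 2 (insert 'i' at idx 0): "dhc" -> "idhc"
Op 3 (delete idx 0 = 'i'): "idhc" -> "dhc"
Op 4 (delete idx 0 = 'd'): "dhc" -> "hc"
Op 5 (insert 'b' at idx 0): "hc" -> "bhc"
Op 6 (append 'b'): "bhc" -> "bhcb"
Op 7 (append 'c'): "bhcb" -> "bhcbc"
Op 8 (append 'f'): "bhcbc" -> "bhcbcf"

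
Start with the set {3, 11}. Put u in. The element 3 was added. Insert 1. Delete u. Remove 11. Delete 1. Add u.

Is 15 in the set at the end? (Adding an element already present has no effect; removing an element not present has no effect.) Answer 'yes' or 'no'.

Tracking the set through each operation:
Start: {11, 3}
Event 1 (add u): added. Set: {11, 3, u}
Event 2 (add 3): already present, no change. Set: {11, 3, u}
Event 3 (add 1): added. Set: {1, 11, 3, u}
Event 4 (remove u): removed. Set: {1, 11, 3}
Event 5 (remove 11): removed. Set: {1, 3}
Event 6 (remove 1): removed. Set: {3}
Event 7 (add u): added. Set: {3, u}

Final set: {3, u} (size 2)
15 is NOT in the final set.

Answer: no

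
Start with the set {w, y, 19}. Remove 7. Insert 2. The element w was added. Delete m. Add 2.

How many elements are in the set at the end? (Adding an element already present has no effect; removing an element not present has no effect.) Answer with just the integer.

Answer: 4

Derivation:
Tracking the set through each operation:
Start: {19, w, y}
Event 1 (remove 7): not present, no change. Set: {19, w, y}
Event 2 (add 2): added. Set: {19, 2, w, y}
Event 3 (add w): already present, no change. Set: {19, 2, w, y}
Event 4 (remove m): not present, no change. Set: {19, 2, w, y}
Event 5 (add 2): already present, no change. Set: {19, 2, w, y}

Final set: {19, 2, w, y} (size 4)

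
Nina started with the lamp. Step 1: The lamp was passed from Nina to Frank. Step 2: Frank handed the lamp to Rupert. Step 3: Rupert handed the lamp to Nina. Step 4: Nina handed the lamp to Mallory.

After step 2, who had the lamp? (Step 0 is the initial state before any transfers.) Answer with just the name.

Tracking the lamp holder through step 2:
After step 0 (start): Nina
After step 1: Frank
After step 2: Rupert

At step 2, the holder is Rupert.

Answer: Rupert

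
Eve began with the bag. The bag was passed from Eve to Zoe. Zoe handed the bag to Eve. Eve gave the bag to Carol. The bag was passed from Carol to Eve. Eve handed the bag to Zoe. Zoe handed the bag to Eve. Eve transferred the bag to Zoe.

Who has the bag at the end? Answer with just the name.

Tracking the bag through each event:
Start: Eve has the bag.
After event 1: Zoe has the bag.
After event 2: Eve has the bag.
After event 3: Carol has the bag.
After event 4: Eve has the bag.
After event 5: Zoe has the bag.
After event 6: Eve has the bag.
After event 7: Zoe has the bag.

Answer: Zoe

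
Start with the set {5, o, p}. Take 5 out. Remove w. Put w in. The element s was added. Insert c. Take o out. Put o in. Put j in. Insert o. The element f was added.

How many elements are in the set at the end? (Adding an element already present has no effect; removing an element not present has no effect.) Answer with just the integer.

Tracking the set through each operation:
Start: {5, o, p}
Event 1 (remove 5): removed. Set: {o, p}
Event 2 (remove w): not present, no change. Set: {o, p}
Event 3 (add w): added. Set: {o, p, w}
Event 4 (add s): added. Set: {o, p, s, w}
Event 5 (add c): added. Set: {c, o, p, s, w}
Event 6 (remove o): removed. Set: {c, p, s, w}
Event 7 (add o): added. Set: {c, o, p, s, w}
Event 8 (add j): added. Set: {c, j, o, p, s, w}
Event 9 (add o): already present, no change. Set: {c, j, o, p, s, w}
Event 10 (add f): added. Set: {c, f, j, o, p, s, w}

Final set: {c, f, j, o, p, s, w} (size 7)

Answer: 7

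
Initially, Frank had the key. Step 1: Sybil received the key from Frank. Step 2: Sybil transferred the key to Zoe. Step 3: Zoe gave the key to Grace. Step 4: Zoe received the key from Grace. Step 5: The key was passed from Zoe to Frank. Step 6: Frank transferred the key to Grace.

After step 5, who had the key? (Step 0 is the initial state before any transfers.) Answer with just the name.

Answer: Frank

Derivation:
Tracking the key holder through step 5:
After step 0 (start): Frank
After step 1: Sybil
After step 2: Zoe
After step 3: Grace
After step 4: Zoe
After step 5: Frank

At step 5, the holder is Frank.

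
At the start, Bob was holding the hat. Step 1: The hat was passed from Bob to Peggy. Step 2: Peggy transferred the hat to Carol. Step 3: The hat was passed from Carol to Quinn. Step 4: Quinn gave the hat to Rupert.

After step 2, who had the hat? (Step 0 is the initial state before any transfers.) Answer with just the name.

Answer: Carol

Derivation:
Tracking the hat holder through step 2:
After step 0 (start): Bob
After step 1: Peggy
After step 2: Carol

At step 2, the holder is Carol.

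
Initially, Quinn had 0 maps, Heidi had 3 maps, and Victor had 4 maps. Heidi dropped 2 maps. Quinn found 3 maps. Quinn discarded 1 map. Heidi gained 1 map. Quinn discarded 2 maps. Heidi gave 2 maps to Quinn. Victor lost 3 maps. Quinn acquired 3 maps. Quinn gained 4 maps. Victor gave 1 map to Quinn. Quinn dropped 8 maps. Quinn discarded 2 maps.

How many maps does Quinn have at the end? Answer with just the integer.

Tracking counts step by step:
Start: Quinn=0, Heidi=3, Victor=4
Event 1 (Heidi -2): Heidi: 3 -> 1. State: Quinn=0, Heidi=1, Victor=4
Event 2 (Quinn +3): Quinn: 0 -> 3. State: Quinn=3, Heidi=1, Victor=4
Event 3 (Quinn -1): Quinn: 3 -> 2. State: Quinn=2, Heidi=1, Victor=4
Event 4 (Heidi +1): Heidi: 1 -> 2. State: Quinn=2, Heidi=2, Victor=4
Event 5 (Quinn -2): Quinn: 2 -> 0. State: Quinn=0, Heidi=2, Victor=4
Event 6 (Heidi -> Quinn, 2): Heidi: 2 -> 0, Quinn: 0 -> 2. State: Quinn=2, Heidi=0, Victor=4
Event 7 (Victor -3): Victor: 4 -> 1. State: Quinn=2, Heidi=0, Victor=1
Event 8 (Quinn +3): Quinn: 2 -> 5. State: Quinn=5, Heidi=0, Victor=1
Event 9 (Quinn +4): Quinn: 5 -> 9. State: Quinn=9, Heidi=0, Victor=1
Event 10 (Victor -> Quinn, 1): Victor: 1 -> 0, Quinn: 9 -> 10. State: Quinn=10, Heidi=0, Victor=0
Event 11 (Quinn -8): Quinn: 10 -> 2. State: Quinn=2, Heidi=0, Victor=0
Event 12 (Quinn -2): Quinn: 2 -> 0. State: Quinn=0, Heidi=0, Victor=0

Quinn's final count: 0

Answer: 0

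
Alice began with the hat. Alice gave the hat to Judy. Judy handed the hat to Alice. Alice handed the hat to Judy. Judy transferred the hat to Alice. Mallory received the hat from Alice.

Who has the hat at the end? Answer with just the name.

Tracking the hat through each event:
Start: Alice has the hat.
After event 1: Judy has the hat.
After event 2: Alice has the hat.
After event 3: Judy has the hat.
After event 4: Alice has the hat.
After event 5: Mallory has the hat.

Answer: Mallory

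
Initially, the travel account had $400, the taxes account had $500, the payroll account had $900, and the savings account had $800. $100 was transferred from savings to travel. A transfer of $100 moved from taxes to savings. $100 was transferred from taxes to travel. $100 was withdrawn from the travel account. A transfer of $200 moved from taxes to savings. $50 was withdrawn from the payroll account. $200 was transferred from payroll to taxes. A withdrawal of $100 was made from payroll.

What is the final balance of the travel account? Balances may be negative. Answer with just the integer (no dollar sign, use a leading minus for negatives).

Answer: 500

Derivation:
Tracking account balances step by step:
Start: travel=400, taxes=500, payroll=900, savings=800
Event 1 (transfer 100 savings -> travel): savings: 800 - 100 = 700, travel: 400 + 100 = 500. Balances: travel=500, taxes=500, payroll=900, savings=700
Event 2 (transfer 100 taxes -> savings): taxes: 500 - 100 = 400, savings: 700 + 100 = 800. Balances: travel=500, taxes=400, payroll=900, savings=800
Event 3 (transfer 100 taxes -> travel): taxes: 400 - 100 = 300, travel: 500 + 100 = 600. Balances: travel=600, taxes=300, payroll=900, savings=800
Event 4 (withdraw 100 from travel): travel: 600 - 100 = 500. Balances: travel=500, taxes=300, payroll=900, savings=800
Event 5 (transfer 200 taxes -> savings): taxes: 300 - 200 = 100, savings: 800 + 200 = 1000. Balances: travel=500, taxes=100, payroll=900, savings=1000
Event 6 (withdraw 50 from payroll): payroll: 900 - 50 = 850. Balances: travel=500, taxes=100, payroll=850, savings=1000
Event 7 (transfer 200 payroll -> taxes): payroll: 850 - 200 = 650, taxes: 100 + 200 = 300. Balances: travel=500, taxes=300, payroll=650, savings=1000
Event 8 (withdraw 100 from payroll): payroll: 650 - 100 = 550. Balances: travel=500, taxes=300, payroll=550, savings=1000

Final balance of travel: 500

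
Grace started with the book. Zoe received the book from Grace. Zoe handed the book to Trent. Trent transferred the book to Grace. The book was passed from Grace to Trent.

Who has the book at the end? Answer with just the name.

Answer: Trent

Derivation:
Tracking the book through each event:
Start: Grace has the book.
After event 1: Zoe has the book.
After event 2: Trent has the book.
After event 3: Grace has the book.
After event 4: Trent has the book.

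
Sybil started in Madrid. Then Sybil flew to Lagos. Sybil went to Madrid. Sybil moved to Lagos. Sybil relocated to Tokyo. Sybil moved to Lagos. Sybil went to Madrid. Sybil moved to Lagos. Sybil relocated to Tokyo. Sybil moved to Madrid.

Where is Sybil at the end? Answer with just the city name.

Answer: Madrid

Derivation:
Tracking Sybil's location:
Start: Sybil is in Madrid.
After move 1: Madrid -> Lagos. Sybil is in Lagos.
After move 2: Lagos -> Madrid. Sybil is in Madrid.
After move 3: Madrid -> Lagos. Sybil is in Lagos.
After move 4: Lagos -> Tokyo. Sybil is in Tokyo.
After move 5: Tokyo -> Lagos. Sybil is in Lagos.
After move 6: Lagos -> Madrid. Sybil is in Madrid.
After move 7: Madrid -> Lagos. Sybil is in Lagos.
After move 8: Lagos -> Tokyo. Sybil is in Tokyo.
After move 9: Tokyo -> Madrid. Sybil is in Madrid.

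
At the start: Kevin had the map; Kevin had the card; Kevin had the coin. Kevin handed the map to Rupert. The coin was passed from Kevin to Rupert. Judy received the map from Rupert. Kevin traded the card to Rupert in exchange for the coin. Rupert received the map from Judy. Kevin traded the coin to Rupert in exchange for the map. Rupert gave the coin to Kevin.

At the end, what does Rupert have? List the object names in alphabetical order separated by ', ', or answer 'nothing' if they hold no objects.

Answer: card

Derivation:
Tracking all object holders:
Start: map:Kevin, card:Kevin, coin:Kevin
Event 1 (give map: Kevin -> Rupert). State: map:Rupert, card:Kevin, coin:Kevin
Event 2 (give coin: Kevin -> Rupert). State: map:Rupert, card:Kevin, coin:Rupert
Event 3 (give map: Rupert -> Judy). State: map:Judy, card:Kevin, coin:Rupert
Event 4 (swap card<->coin: now card:Rupert, coin:Kevin). State: map:Judy, card:Rupert, coin:Kevin
Event 5 (give map: Judy -> Rupert). State: map:Rupert, card:Rupert, coin:Kevin
Event 6 (swap coin<->map: now coin:Rupert, map:Kevin). State: map:Kevin, card:Rupert, coin:Rupert
Event 7 (give coin: Rupert -> Kevin). State: map:Kevin, card:Rupert, coin:Kevin

Final state: map:Kevin, card:Rupert, coin:Kevin
Rupert holds: card.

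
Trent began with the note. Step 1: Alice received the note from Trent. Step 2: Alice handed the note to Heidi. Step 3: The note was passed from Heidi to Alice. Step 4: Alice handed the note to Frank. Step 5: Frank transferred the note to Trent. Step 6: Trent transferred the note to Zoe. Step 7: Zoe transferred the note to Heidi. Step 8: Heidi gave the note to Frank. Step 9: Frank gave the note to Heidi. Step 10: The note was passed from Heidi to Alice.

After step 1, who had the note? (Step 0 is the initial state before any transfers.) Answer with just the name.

Tracking the note holder through step 1:
After step 0 (start): Trent
After step 1: Alice

At step 1, the holder is Alice.

Answer: Alice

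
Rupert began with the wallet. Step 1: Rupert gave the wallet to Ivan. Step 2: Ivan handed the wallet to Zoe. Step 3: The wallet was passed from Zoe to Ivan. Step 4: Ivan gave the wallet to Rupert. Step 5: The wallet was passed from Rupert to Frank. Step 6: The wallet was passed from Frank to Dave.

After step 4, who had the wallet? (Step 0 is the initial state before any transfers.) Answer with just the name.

Answer: Rupert

Derivation:
Tracking the wallet holder through step 4:
After step 0 (start): Rupert
After step 1: Ivan
After step 2: Zoe
After step 3: Ivan
After step 4: Rupert

At step 4, the holder is Rupert.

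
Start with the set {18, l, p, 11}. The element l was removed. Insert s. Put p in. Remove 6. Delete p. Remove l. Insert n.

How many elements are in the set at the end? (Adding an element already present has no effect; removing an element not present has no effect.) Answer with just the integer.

Tracking the set through each operation:
Start: {11, 18, l, p}
Event 1 (remove l): removed. Set: {11, 18, p}
Event 2 (add s): added. Set: {11, 18, p, s}
Event 3 (add p): already present, no change. Set: {11, 18, p, s}
Event 4 (remove 6): not present, no change. Set: {11, 18, p, s}
Event 5 (remove p): removed. Set: {11, 18, s}
Event 6 (remove l): not present, no change. Set: {11, 18, s}
Event 7 (add n): added. Set: {11, 18, n, s}

Final set: {11, 18, n, s} (size 4)

Answer: 4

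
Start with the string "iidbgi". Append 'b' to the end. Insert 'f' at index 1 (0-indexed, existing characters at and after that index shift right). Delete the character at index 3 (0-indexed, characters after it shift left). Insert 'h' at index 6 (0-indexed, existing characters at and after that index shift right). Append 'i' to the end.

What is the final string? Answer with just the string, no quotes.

Answer: ifibgihbi

Derivation:
Applying each edit step by step:
Start: "iidbgi"
Op 1 (append 'b'): "iidbgi" -> "iidbgib"
Op 2 (insert 'f' at idx 1): "iidbgib" -> "ifidbgib"
Op 3 (delete idx 3 = 'd'): "ifidbgib" -> "ifibgib"
Op 4 (insert 'h' at idx 6): "ifibgib" -> "ifibgihb"
Op 5 (append 'i'): "ifibgihb" -> "ifibgihbi"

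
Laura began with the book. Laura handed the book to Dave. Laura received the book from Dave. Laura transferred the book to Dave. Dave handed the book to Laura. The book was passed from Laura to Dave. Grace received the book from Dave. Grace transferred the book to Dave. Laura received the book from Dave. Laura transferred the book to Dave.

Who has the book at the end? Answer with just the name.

Answer: Dave

Derivation:
Tracking the book through each event:
Start: Laura has the book.
After event 1: Dave has the book.
After event 2: Laura has the book.
After event 3: Dave has the book.
After event 4: Laura has the book.
After event 5: Dave has the book.
After event 6: Grace has the book.
After event 7: Dave has the book.
After event 8: Laura has the book.
After event 9: Dave has the book.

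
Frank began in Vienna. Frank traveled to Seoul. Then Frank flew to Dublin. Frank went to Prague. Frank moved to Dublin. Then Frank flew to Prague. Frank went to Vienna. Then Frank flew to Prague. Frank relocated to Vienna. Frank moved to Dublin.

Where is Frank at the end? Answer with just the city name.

Answer: Dublin

Derivation:
Tracking Frank's location:
Start: Frank is in Vienna.
After move 1: Vienna -> Seoul. Frank is in Seoul.
After move 2: Seoul -> Dublin. Frank is in Dublin.
After move 3: Dublin -> Prague. Frank is in Prague.
After move 4: Prague -> Dublin. Frank is in Dublin.
After move 5: Dublin -> Prague. Frank is in Prague.
After move 6: Prague -> Vienna. Frank is in Vienna.
After move 7: Vienna -> Prague. Frank is in Prague.
After move 8: Prague -> Vienna. Frank is in Vienna.
After move 9: Vienna -> Dublin. Frank is in Dublin.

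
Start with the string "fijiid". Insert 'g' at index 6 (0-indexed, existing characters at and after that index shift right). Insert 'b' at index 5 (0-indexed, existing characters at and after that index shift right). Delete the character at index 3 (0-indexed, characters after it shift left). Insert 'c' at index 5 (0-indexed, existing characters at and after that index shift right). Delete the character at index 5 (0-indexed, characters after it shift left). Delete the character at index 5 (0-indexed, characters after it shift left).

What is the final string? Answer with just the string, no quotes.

Answer: fijibg

Derivation:
Applying each edit step by step:
Start: "fijiid"
Op 1 (insert 'g' at idx 6): "fijiid" -> "fijiidg"
Op 2 (insert 'b' at idx 5): "fijiidg" -> "fijiibdg"
Op 3 (delete idx 3 = 'i'): "fijiibdg" -> "fijibdg"
Op 4 (insert 'c' at idx 5): "fijibdg" -> "fijibcdg"
Op 5 (delete idx 5 = 'c'): "fijibcdg" -> "fijibdg"
Op 6 (delete idx 5 = 'd'): "fijibdg" -> "fijibg"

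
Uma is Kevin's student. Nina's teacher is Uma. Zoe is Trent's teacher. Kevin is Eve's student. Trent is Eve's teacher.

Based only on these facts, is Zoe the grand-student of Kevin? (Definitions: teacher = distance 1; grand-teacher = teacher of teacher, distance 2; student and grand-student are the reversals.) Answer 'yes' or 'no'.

Reconstructing the teacher chain from the given facts:
  Zoe -> Trent -> Eve -> Kevin -> Uma -> Nina
(each arrow means 'teacher of the next')
Positions in the chain (0 = top):
  position of Zoe: 0
  position of Trent: 1
  position of Eve: 2
  position of Kevin: 3
  position of Uma: 4
  position of Nina: 5

Zoe is at position 0, Kevin is at position 3; signed distance (j - i) = 3.
'grand-student' requires j - i = -2. Actual distance is 3, so the relation does NOT hold.

Answer: no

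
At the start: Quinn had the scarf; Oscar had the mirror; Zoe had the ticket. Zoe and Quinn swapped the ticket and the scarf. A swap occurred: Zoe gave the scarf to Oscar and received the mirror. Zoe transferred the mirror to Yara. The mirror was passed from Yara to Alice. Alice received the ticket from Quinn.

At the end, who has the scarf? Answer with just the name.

Tracking all object holders:
Start: scarf:Quinn, mirror:Oscar, ticket:Zoe
Event 1 (swap ticket<->scarf: now ticket:Quinn, scarf:Zoe). State: scarf:Zoe, mirror:Oscar, ticket:Quinn
Event 2 (swap scarf<->mirror: now scarf:Oscar, mirror:Zoe). State: scarf:Oscar, mirror:Zoe, ticket:Quinn
Event 3 (give mirror: Zoe -> Yara). State: scarf:Oscar, mirror:Yara, ticket:Quinn
Event 4 (give mirror: Yara -> Alice). State: scarf:Oscar, mirror:Alice, ticket:Quinn
Event 5 (give ticket: Quinn -> Alice). State: scarf:Oscar, mirror:Alice, ticket:Alice

Final state: scarf:Oscar, mirror:Alice, ticket:Alice
The scarf is held by Oscar.

Answer: Oscar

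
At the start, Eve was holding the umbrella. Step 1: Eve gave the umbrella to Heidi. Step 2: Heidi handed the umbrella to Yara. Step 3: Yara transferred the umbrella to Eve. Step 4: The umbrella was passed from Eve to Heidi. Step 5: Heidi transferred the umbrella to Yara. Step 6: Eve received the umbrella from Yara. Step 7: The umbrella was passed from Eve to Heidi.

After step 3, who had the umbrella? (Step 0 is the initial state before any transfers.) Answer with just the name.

Tracking the umbrella holder through step 3:
After step 0 (start): Eve
After step 1: Heidi
After step 2: Yara
After step 3: Eve

At step 3, the holder is Eve.

Answer: Eve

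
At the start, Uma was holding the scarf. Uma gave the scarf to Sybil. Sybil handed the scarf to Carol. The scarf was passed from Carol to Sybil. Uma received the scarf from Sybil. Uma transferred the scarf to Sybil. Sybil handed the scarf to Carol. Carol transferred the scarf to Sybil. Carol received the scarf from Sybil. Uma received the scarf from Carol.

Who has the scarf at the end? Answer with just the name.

Tracking the scarf through each event:
Start: Uma has the scarf.
After event 1: Sybil has the scarf.
After event 2: Carol has the scarf.
After event 3: Sybil has the scarf.
After event 4: Uma has the scarf.
After event 5: Sybil has the scarf.
After event 6: Carol has the scarf.
After event 7: Sybil has the scarf.
After event 8: Carol has the scarf.
After event 9: Uma has the scarf.

Answer: Uma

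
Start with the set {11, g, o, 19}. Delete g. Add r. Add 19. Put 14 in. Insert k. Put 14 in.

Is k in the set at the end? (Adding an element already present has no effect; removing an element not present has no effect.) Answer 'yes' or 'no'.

Answer: yes

Derivation:
Tracking the set through each operation:
Start: {11, 19, g, o}
Event 1 (remove g): removed. Set: {11, 19, o}
Event 2 (add r): added. Set: {11, 19, o, r}
Event 3 (add 19): already present, no change. Set: {11, 19, o, r}
Event 4 (add 14): added. Set: {11, 14, 19, o, r}
Event 5 (add k): added. Set: {11, 14, 19, k, o, r}
Event 6 (add 14): already present, no change. Set: {11, 14, 19, k, o, r}

Final set: {11, 14, 19, k, o, r} (size 6)
k is in the final set.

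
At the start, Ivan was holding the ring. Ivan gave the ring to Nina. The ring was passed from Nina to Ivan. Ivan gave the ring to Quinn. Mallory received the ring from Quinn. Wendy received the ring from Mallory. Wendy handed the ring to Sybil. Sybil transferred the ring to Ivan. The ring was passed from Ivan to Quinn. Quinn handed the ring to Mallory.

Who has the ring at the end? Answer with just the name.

Answer: Mallory

Derivation:
Tracking the ring through each event:
Start: Ivan has the ring.
After event 1: Nina has the ring.
After event 2: Ivan has the ring.
After event 3: Quinn has the ring.
After event 4: Mallory has the ring.
After event 5: Wendy has the ring.
After event 6: Sybil has the ring.
After event 7: Ivan has the ring.
After event 8: Quinn has the ring.
After event 9: Mallory has the ring.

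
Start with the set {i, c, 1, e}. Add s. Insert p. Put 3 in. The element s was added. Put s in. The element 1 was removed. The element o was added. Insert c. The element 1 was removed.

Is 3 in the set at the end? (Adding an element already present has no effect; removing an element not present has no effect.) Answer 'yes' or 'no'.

Tracking the set through each operation:
Start: {1, c, e, i}
Event 1 (add s): added. Set: {1, c, e, i, s}
Event 2 (add p): added. Set: {1, c, e, i, p, s}
Event 3 (add 3): added. Set: {1, 3, c, e, i, p, s}
Event 4 (add s): already present, no change. Set: {1, 3, c, e, i, p, s}
Event 5 (add s): already present, no change. Set: {1, 3, c, e, i, p, s}
Event 6 (remove 1): removed. Set: {3, c, e, i, p, s}
Event 7 (add o): added. Set: {3, c, e, i, o, p, s}
Event 8 (add c): already present, no change. Set: {3, c, e, i, o, p, s}
Event 9 (remove 1): not present, no change. Set: {3, c, e, i, o, p, s}

Final set: {3, c, e, i, o, p, s} (size 7)
3 is in the final set.

Answer: yes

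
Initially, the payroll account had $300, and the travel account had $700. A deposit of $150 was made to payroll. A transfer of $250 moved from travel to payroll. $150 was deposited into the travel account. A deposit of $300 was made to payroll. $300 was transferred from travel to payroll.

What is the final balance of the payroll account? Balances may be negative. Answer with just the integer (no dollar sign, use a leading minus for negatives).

Tracking account balances step by step:
Start: payroll=300, travel=700
Event 1 (deposit 150 to payroll): payroll: 300 + 150 = 450. Balances: payroll=450, travel=700
Event 2 (transfer 250 travel -> payroll): travel: 700 - 250 = 450, payroll: 450 + 250 = 700. Balances: payroll=700, travel=450
Event 3 (deposit 150 to travel): travel: 450 + 150 = 600. Balances: payroll=700, travel=600
Event 4 (deposit 300 to payroll): payroll: 700 + 300 = 1000. Balances: payroll=1000, travel=600
Event 5 (transfer 300 travel -> payroll): travel: 600 - 300 = 300, payroll: 1000 + 300 = 1300. Balances: payroll=1300, travel=300

Final balance of payroll: 1300

Answer: 1300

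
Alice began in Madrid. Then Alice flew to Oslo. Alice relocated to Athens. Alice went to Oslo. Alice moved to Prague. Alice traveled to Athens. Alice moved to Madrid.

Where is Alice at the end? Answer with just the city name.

Tracking Alice's location:
Start: Alice is in Madrid.
After move 1: Madrid -> Oslo. Alice is in Oslo.
After move 2: Oslo -> Athens. Alice is in Athens.
After move 3: Athens -> Oslo. Alice is in Oslo.
After move 4: Oslo -> Prague. Alice is in Prague.
After move 5: Prague -> Athens. Alice is in Athens.
After move 6: Athens -> Madrid. Alice is in Madrid.

Answer: Madrid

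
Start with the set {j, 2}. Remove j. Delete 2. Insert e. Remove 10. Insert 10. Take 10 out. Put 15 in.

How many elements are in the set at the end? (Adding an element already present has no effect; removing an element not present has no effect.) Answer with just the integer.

Answer: 2

Derivation:
Tracking the set through each operation:
Start: {2, j}
Event 1 (remove j): removed. Set: {2}
Event 2 (remove 2): removed. Set: {}
Event 3 (add e): added. Set: {e}
Event 4 (remove 10): not present, no change. Set: {e}
Event 5 (add 10): added. Set: {10, e}
Event 6 (remove 10): removed. Set: {e}
Event 7 (add 15): added. Set: {15, e}

Final set: {15, e} (size 2)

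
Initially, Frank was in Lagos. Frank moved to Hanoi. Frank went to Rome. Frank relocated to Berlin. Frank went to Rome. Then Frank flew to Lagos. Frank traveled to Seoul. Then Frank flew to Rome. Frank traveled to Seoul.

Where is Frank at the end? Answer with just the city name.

Answer: Seoul

Derivation:
Tracking Frank's location:
Start: Frank is in Lagos.
After move 1: Lagos -> Hanoi. Frank is in Hanoi.
After move 2: Hanoi -> Rome. Frank is in Rome.
After move 3: Rome -> Berlin. Frank is in Berlin.
After move 4: Berlin -> Rome. Frank is in Rome.
After move 5: Rome -> Lagos. Frank is in Lagos.
After move 6: Lagos -> Seoul. Frank is in Seoul.
After move 7: Seoul -> Rome. Frank is in Rome.
After move 8: Rome -> Seoul. Frank is in Seoul.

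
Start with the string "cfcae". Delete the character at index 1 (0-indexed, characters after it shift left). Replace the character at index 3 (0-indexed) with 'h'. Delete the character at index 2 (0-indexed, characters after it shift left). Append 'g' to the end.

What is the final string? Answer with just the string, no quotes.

Answer: cchg

Derivation:
Applying each edit step by step:
Start: "cfcae"
Op 1 (delete idx 1 = 'f'): "cfcae" -> "ccae"
Op 2 (replace idx 3: 'e' -> 'h'): "ccae" -> "ccah"
Op 3 (delete idx 2 = 'a'): "ccah" -> "cch"
Op 4 (append 'g'): "cch" -> "cchg"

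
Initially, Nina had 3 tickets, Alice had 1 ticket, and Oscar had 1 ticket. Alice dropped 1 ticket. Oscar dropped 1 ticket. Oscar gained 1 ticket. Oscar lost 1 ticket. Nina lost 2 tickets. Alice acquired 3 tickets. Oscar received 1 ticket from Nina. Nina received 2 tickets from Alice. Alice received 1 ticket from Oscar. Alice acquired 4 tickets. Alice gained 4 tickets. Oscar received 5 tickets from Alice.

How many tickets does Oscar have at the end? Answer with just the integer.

Answer: 5

Derivation:
Tracking counts step by step:
Start: Nina=3, Alice=1, Oscar=1
Event 1 (Alice -1): Alice: 1 -> 0. State: Nina=3, Alice=0, Oscar=1
Event 2 (Oscar -1): Oscar: 1 -> 0. State: Nina=3, Alice=0, Oscar=0
Event 3 (Oscar +1): Oscar: 0 -> 1. State: Nina=3, Alice=0, Oscar=1
Event 4 (Oscar -1): Oscar: 1 -> 0. State: Nina=3, Alice=0, Oscar=0
Event 5 (Nina -2): Nina: 3 -> 1. State: Nina=1, Alice=0, Oscar=0
Event 6 (Alice +3): Alice: 0 -> 3. State: Nina=1, Alice=3, Oscar=0
Event 7 (Nina -> Oscar, 1): Nina: 1 -> 0, Oscar: 0 -> 1. State: Nina=0, Alice=3, Oscar=1
Event 8 (Alice -> Nina, 2): Alice: 3 -> 1, Nina: 0 -> 2. State: Nina=2, Alice=1, Oscar=1
Event 9 (Oscar -> Alice, 1): Oscar: 1 -> 0, Alice: 1 -> 2. State: Nina=2, Alice=2, Oscar=0
Event 10 (Alice +4): Alice: 2 -> 6. State: Nina=2, Alice=6, Oscar=0
Event 11 (Alice +4): Alice: 6 -> 10. State: Nina=2, Alice=10, Oscar=0
Event 12 (Alice -> Oscar, 5): Alice: 10 -> 5, Oscar: 0 -> 5. State: Nina=2, Alice=5, Oscar=5

Oscar's final count: 5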